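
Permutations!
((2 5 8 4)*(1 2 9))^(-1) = (1 9 4 8 5 2)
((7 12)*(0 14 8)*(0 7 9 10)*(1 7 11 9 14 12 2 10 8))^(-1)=(0 10 2 7 1 14 12)(8 9 11)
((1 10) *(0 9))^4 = (10) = ((0 9)(1 10))^4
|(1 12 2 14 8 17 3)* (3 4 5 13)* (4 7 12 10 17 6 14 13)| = 24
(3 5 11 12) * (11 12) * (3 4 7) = [0, 1, 2, 5, 7, 12, 6, 3, 8, 9, 10, 11, 4] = (3 5 12 4 7)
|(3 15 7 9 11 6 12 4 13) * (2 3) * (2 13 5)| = 10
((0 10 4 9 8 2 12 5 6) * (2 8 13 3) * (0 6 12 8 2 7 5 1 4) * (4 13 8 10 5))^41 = (0 3 2 1 9 5 7 10 13 8 12 4)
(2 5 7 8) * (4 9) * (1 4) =[0, 4, 5, 3, 9, 7, 6, 8, 2, 1] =(1 4 9)(2 5 7 8)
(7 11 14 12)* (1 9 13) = (1 9 13)(7 11 14 12) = [0, 9, 2, 3, 4, 5, 6, 11, 8, 13, 10, 14, 7, 1, 12]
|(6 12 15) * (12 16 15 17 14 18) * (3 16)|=|(3 16 15 6)(12 17 14 18)|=4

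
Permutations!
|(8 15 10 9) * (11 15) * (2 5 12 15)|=|(2 5 12 15 10 9 8 11)|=8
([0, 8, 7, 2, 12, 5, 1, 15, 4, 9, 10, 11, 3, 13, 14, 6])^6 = (1 7 12)(2 4 6)(3 8 15)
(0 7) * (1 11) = (0 7)(1 11) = [7, 11, 2, 3, 4, 5, 6, 0, 8, 9, 10, 1]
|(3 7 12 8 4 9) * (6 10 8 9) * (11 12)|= 20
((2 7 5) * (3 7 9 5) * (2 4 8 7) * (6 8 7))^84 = ((2 9 5 4 7 3)(6 8))^84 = (9)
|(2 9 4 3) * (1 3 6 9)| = |(1 3 2)(4 6 9)| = 3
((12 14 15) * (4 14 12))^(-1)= (4 15 14)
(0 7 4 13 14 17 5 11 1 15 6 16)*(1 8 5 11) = (0 7 4 13 14 17 11 8 5 1 15 6 16) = [7, 15, 2, 3, 13, 1, 16, 4, 5, 9, 10, 8, 12, 14, 17, 6, 0, 11]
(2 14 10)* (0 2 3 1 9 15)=[2, 9, 14, 1, 4, 5, 6, 7, 8, 15, 3, 11, 12, 13, 10, 0]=(0 2 14 10 3 1 9 15)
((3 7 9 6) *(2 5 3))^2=((2 5 3 7 9 6))^2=(2 3 9)(5 7 6)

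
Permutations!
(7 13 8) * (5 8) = [0, 1, 2, 3, 4, 8, 6, 13, 7, 9, 10, 11, 12, 5] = (5 8 7 13)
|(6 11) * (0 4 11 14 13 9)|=|(0 4 11 6 14 13 9)|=7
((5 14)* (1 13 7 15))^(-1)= ((1 13 7 15)(5 14))^(-1)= (1 15 7 13)(5 14)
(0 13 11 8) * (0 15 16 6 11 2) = [13, 1, 0, 3, 4, 5, 11, 7, 15, 9, 10, 8, 12, 2, 14, 16, 6] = (0 13 2)(6 11 8 15 16)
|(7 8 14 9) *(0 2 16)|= 12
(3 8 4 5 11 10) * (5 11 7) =[0, 1, 2, 8, 11, 7, 6, 5, 4, 9, 3, 10] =(3 8 4 11 10)(5 7)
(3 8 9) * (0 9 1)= (0 9 3 8 1)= [9, 0, 2, 8, 4, 5, 6, 7, 1, 3]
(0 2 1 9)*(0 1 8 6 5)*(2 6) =(0 6 5)(1 9)(2 8) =[6, 9, 8, 3, 4, 0, 5, 7, 2, 1]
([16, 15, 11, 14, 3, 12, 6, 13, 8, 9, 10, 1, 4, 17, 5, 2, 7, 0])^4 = [17, 1, 2, 4, 12, 14, 6, 16, 8, 9, 10, 11, 5, 7, 3, 15, 0, 13]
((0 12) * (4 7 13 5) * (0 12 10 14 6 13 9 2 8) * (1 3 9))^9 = (0 3 5 10 9 4 14 2 7 6 8 1 13)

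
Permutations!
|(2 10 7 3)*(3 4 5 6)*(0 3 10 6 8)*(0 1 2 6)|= |(0 3 6 10 7 4 5 8 1 2)|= 10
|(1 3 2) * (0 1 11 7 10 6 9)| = |(0 1 3 2 11 7 10 6 9)| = 9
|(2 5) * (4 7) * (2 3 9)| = 4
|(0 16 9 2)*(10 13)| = |(0 16 9 2)(10 13)| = 4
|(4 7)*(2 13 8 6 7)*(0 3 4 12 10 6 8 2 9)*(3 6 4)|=|(0 6 7 12 10 4 9)(2 13)|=14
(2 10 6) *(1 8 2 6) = (1 8 2 10) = [0, 8, 10, 3, 4, 5, 6, 7, 2, 9, 1]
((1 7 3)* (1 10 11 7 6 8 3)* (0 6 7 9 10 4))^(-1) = ((0 6 8 3 4)(1 7)(9 10 11))^(-1) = (0 4 3 8 6)(1 7)(9 11 10)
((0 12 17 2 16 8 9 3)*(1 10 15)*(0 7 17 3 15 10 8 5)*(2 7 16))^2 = (17)(0 3 5 12 16)(1 9)(8 15)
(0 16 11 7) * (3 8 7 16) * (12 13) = [3, 1, 2, 8, 4, 5, 6, 0, 7, 9, 10, 16, 13, 12, 14, 15, 11] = (0 3 8 7)(11 16)(12 13)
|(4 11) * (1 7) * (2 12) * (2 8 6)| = 4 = |(1 7)(2 12 8 6)(4 11)|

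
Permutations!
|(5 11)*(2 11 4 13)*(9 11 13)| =|(2 13)(4 9 11 5)| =4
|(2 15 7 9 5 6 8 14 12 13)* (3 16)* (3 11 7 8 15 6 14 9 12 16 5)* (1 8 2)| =|(1 8 9 3 5 14 16 11 7 12 13)(2 6 15)| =33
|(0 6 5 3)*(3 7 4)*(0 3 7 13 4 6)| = |(4 7 6 5 13)| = 5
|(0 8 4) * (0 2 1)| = |(0 8 4 2 1)| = 5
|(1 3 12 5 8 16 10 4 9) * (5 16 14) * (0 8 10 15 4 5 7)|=28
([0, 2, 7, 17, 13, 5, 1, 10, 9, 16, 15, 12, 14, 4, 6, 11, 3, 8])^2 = [0, 7, 10, 8, 4, 5, 2, 15, 16, 3, 11, 14, 6, 13, 1, 12, 17, 9]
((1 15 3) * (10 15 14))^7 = ((1 14 10 15 3))^7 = (1 10 3 14 15)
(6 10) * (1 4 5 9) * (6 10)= [0, 4, 2, 3, 5, 9, 6, 7, 8, 1, 10]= (10)(1 4 5 9)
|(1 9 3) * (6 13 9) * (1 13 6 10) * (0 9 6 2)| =6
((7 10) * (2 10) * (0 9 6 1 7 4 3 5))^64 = ((0 9 6 1 7 2 10 4 3 5))^64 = (0 7 3 6 10)(1 4 9 2 5)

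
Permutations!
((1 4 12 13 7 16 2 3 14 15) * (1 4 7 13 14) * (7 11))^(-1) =((1 11 7 16 2 3)(4 12 14 15))^(-1) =(1 3 2 16 7 11)(4 15 14 12)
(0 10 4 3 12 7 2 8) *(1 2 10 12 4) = (0 12 7 10 1 2 8)(3 4) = [12, 2, 8, 4, 3, 5, 6, 10, 0, 9, 1, 11, 7]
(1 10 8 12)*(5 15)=(1 10 8 12)(5 15)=[0, 10, 2, 3, 4, 15, 6, 7, 12, 9, 8, 11, 1, 13, 14, 5]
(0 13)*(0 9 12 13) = (9 12 13) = [0, 1, 2, 3, 4, 5, 6, 7, 8, 12, 10, 11, 13, 9]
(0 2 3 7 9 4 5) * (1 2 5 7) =(0 5)(1 2 3)(4 7 9) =[5, 2, 3, 1, 7, 0, 6, 9, 8, 4]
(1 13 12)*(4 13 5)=(1 5 4 13 12)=[0, 5, 2, 3, 13, 4, 6, 7, 8, 9, 10, 11, 1, 12]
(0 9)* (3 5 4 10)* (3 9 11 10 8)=(0 11 10 9)(3 5 4 8)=[11, 1, 2, 5, 8, 4, 6, 7, 3, 0, 9, 10]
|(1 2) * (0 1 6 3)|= |(0 1 2 6 3)|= 5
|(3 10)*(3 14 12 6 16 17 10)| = |(6 16 17 10 14 12)| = 6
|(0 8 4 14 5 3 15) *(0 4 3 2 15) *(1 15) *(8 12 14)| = 10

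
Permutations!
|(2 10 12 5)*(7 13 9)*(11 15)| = |(2 10 12 5)(7 13 9)(11 15)| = 12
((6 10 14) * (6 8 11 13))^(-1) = (6 13 11 8 14 10)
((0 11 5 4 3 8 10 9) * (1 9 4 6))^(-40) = (0 5 1)(6 9 11)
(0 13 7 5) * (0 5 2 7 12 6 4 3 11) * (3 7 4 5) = (0 13 12 6 5 3 11)(2 4 7) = [13, 1, 4, 11, 7, 3, 5, 2, 8, 9, 10, 0, 6, 12]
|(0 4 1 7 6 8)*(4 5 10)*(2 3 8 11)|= |(0 5 10 4 1 7 6 11 2 3 8)|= 11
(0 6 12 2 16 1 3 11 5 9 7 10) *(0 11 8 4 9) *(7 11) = (0 6 12 2 16 1 3 8 4 9 11 5)(7 10) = [6, 3, 16, 8, 9, 0, 12, 10, 4, 11, 7, 5, 2, 13, 14, 15, 1]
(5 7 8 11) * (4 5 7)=(4 5)(7 8 11)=[0, 1, 2, 3, 5, 4, 6, 8, 11, 9, 10, 7]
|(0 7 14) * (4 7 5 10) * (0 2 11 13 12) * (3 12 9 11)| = 9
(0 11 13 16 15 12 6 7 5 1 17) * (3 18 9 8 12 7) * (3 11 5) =(0 5 1 17)(3 18 9 8 12 6 11 13 16 15 7) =[5, 17, 2, 18, 4, 1, 11, 3, 12, 8, 10, 13, 6, 16, 14, 7, 15, 0, 9]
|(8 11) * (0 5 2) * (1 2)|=|(0 5 1 2)(8 11)|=4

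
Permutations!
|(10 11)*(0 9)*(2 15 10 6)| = 10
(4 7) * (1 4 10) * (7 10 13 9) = (1 4 10)(7 13 9) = [0, 4, 2, 3, 10, 5, 6, 13, 8, 7, 1, 11, 12, 9]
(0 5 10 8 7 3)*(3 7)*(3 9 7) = [5, 1, 2, 0, 4, 10, 6, 3, 9, 7, 8] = (0 5 10 8 9 7 3)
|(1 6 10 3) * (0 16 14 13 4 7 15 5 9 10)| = 13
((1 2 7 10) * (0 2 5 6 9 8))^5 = (0 5 2 6 7 9 10 8 1)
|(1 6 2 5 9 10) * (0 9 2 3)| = |(0 9 10 1 6 3)(2 5)| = 6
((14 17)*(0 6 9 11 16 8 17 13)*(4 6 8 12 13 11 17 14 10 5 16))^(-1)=(0 13 12 16 5 10 17 9 6 4 11 14 8)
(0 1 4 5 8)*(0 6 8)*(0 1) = (1 4 5)(6 8) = [0, 4, 2, 3, 5, 1, 8, 7, 6]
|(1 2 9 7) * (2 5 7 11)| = |(1 5 7)(2 9 11)| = 3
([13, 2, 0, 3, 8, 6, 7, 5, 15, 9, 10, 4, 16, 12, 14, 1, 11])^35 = (0 4)(1 16)(2 11)(5 7 6)(8 13)(12 15)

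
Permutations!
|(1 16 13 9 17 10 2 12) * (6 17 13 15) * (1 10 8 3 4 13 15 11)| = |(1 16 11)(2 12 10)(3 4 13 9 15 6 17 8)| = 24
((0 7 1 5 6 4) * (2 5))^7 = ((0 7 1 2 5 6 4))^7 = (7)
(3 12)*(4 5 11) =[0, 1, 2, 12, 5, 11, 6, 7, 8, 9, 10, 4, 3] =(3 12)(4 5 11)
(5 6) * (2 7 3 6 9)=[0, 1, 7, 6, 4, 9, 5, 3, 8, 2]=(2 7 3 6 5 9)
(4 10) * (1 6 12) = (1 6 12)(4 10) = [0, 6, 2, 3, 10, 5, 12, 7, 8, 9, 4, 11, 1]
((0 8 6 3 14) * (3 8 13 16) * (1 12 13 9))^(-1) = (0 14 3 16 13 12 1 9)(6 8)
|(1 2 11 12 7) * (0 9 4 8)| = |(0 9 4 8)(1 2 11 12 7)| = 20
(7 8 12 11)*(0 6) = (0 6)(7 8 12 11) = [6, 1, 2, 3, 4, 5, 0, 8, 12, 9, 10, 7, 11]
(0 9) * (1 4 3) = (0 9)(1 4 3) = [9, 4, 2, 1, 3, 5, 6, 7, 8, 0]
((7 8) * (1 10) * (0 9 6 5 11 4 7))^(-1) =(0 8 7 4 11 5 6 9)(1 10)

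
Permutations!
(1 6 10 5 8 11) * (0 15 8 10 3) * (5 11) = (0 15 8 5 10 11 1 6 3) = [15, 6, 2, 0, 4, 10, 3, 7, 5, 9, 11, 1, 12, 13, 14, 8]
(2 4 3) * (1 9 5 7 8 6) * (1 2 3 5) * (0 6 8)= (0 6 2 4 5 7)(1 9)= [6, 9, 4, 3, 5, 7, 2, 0, 8, 1]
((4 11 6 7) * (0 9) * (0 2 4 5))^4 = (0 11)(2 7)(4 5)(6 9)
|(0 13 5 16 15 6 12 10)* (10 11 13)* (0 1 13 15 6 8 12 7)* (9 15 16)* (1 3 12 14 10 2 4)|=17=|(0 2 4 1 13 5 9 15 8 14 10 3 12 11 16 6 7)|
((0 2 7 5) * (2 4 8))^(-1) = ((0 4 8 2 7 5))^(-1) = (0 5 7 2 8 4)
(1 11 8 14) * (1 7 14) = [0, 11, 2, 3, 4, 5, 6, 14, 1, 9, 10, 8, 12, 13, 7] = (1 11 8)(7 14)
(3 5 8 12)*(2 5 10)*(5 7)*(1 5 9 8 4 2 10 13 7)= [0, 5, 1, 13, 2, 4, 6, 9, 12, 8, 10, 11, 3, 7]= (1 5 4 2)(3 13 7 9 8 12)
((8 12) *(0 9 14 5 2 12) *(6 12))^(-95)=(0 9 14 5 2 6 12 8)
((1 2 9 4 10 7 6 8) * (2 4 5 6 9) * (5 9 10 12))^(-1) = ((1 4 12 5 6 8)(7 10))^(-1) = (1 8 6 5 12 4)(7 10)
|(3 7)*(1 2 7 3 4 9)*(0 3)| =10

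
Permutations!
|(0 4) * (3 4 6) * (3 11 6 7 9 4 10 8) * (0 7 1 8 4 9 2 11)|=10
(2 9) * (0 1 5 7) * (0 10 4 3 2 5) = (0 1)(2 9 5 7 10 4 3) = [1, 0, 9, 2, 3, 7, 6, 10, 8, 5, 4]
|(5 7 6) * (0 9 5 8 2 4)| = 8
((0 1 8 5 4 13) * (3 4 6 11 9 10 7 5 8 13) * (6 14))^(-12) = (5 6 9 7 14 11 10)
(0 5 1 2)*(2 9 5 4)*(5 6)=(0 4 2)(1 9 6 5)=[4, 9, 0, 3, 2, 1, 5, 7, 8, 6]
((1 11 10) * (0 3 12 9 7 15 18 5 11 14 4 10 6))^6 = (0 18 12 11 7)(1 4)(3 5 9 6 15)(10 14)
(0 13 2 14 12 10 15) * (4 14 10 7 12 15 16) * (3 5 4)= [13, 1, 10, 5, 14, 4, 6, 12, 8, 9, 16, 11, 7, 2, 15, 0, 3]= (0 13 2 10 16 3 5 4 14 15)(7 12)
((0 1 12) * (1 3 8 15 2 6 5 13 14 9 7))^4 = (0 2 14 12 15 13 1 8 5 7 3 6 9)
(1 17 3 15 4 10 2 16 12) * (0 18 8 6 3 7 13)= (0 18 8 6 3 15 4 10 2 16 12 1 17 7 13)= [18, 17, 16, 15, 10, 5, 3, 13, 6, 9, 2, 11, 1, 0, 14, 4, 12, 7, 8]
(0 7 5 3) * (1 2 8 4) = (0 7 5 3)(1 2 8 4) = [7, 2, 8, 0, 1, 3, 6, 5, 4]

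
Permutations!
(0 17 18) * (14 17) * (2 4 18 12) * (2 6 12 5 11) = (0 14 17 5 11 2 4 18)(6 12) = [14, 1, 4, 3, 18, 11, 12, 7, 8, 9, 10, 2, 6, 13, 17, 15, 16, 5, 0]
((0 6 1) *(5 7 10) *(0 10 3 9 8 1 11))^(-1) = ((0 6 11)(1 10 5 7 3 9 8))^(-1) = (0 11 6)(1 8 9 3 7 5 10)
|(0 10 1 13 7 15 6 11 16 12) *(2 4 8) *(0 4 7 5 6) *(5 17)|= |(0 10 1 13 17 5 6 11 16 12 4 8 2 7 15)|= 15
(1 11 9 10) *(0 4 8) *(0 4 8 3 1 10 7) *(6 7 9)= (0 8 4 3 1 11 6 7)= [8, 11, 2, 1, 3, 5, 7, 0, 4, 9, 10, 6]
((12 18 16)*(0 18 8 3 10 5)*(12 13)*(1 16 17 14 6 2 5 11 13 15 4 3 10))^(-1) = (0 5 2 6 14 17 18)(1 3 4 15 16)(8 12 13 11 10)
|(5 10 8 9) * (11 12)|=|(5 10 8 9)(11 12)|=4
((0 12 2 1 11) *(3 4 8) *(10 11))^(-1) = (0 11 10 1 2 12)(3 8 4)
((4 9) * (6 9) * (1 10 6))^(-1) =((1 10 6 9 4))^(-1) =(1 4 9 6 10)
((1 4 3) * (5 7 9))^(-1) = ((1 4 3)(5 7 9))^(-1) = (1 3 4)(5 9 7)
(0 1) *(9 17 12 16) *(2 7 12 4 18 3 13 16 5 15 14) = (0 1)(2 7 12 5 15 14)(3 13 16 9 17 4 18) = [1, 0, 7, 13, 18, 15, 6, 12, 8, 17, 10, 11, 5, 16, 2, 14, 9, 4, 3]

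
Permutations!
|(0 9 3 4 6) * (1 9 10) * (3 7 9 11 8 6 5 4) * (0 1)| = 4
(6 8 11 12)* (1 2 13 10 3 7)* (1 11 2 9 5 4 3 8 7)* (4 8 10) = (1 9 5 8 2 13 4 3)(6 7 11 12) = [0, 9, 13, 1, 3, 8, 7, 11, 2, 5, 10, 12, 6, 4]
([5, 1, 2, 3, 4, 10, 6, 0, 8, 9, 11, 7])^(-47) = (0 11 5 7 10)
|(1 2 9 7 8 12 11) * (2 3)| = |(1 3 2 9 7 8 12 11)| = 8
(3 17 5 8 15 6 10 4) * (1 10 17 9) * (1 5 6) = (1 10 4 3 9 5 8 15)(6 17) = [0, 10, 2, 9, 3, 8, 17, 7, 15, 5, 4, 11, 12, 13, 14, 1, 16, 6]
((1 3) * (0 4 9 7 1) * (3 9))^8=(0 3 4)(1 7 9)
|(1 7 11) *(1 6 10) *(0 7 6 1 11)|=|(0 7)(1 6 10 11)|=4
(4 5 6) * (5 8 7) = (4 8 7 5 6) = [0, 1, 2, 3, 8, 6, 4, 5, 7]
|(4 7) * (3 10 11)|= 6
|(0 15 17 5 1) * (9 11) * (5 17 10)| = 10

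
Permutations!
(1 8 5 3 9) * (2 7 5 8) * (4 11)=(1 2 7 5 3 9)(4 11)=[0, 2, 7, 9, 11, 3, 6, 5, 8, 1, 10, 4]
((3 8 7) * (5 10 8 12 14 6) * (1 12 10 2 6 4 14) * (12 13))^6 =((1 13 12)(2 6 5)(3 10 8 7)(4 14))^6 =(14)(3 8)(7 10)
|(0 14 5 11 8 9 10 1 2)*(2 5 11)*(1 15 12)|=11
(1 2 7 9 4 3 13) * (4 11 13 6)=[0, 2, 7, 6, 3, 5, 4, 9, 8, 11, 10, 13, 12, 1]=(1 2 7 9 11 13)(3 6 4)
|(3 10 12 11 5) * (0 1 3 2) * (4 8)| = 8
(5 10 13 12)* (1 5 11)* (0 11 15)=(0 11 1 5 10 13 12 15)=[11, 5, 2, 3, 4, 10, 6, 7, 8, 9, 13, 1, 15, 12, 14, 0]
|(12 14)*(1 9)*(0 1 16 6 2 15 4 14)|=|(0 1 9 16 6 2 15 4 14 12)|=10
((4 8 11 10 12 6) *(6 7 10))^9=(12)(4 8 11 6)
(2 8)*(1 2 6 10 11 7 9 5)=(1 2 8 6 10 11 7 9 5)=[0, 2, 8, 3, 4, 1, 10, 9, 6, 5, 11, 7]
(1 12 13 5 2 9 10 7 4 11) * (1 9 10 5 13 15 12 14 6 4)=(1 14 6 4 11 9 5 2 10 7)(12 15)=[0, 14, 10, 3, 11, 2, 4, 1, 8, 5, 7, 9, 15, 13, 6, 12]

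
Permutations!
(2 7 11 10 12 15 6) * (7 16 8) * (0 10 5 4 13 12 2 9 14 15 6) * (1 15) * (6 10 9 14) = (0 9 6 14 1 15)(2 16 8 7 11 5 4 13 12 10) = [9, 15, 16, 3, 13, 4, 14, 11, 7, 6, 2, 5, 10, 12, 1, 0, 8]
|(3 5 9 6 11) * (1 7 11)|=7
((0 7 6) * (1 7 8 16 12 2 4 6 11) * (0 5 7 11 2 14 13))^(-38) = (0 14 16)(2 6 7 4 5)(8 13 12)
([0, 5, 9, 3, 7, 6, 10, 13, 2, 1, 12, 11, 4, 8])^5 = (1 4 9 12 2 10 8 6 13 5 7)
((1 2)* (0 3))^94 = (3) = ((0 3)(1 2))^94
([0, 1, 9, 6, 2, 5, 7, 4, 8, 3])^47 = (2 4 7 6 3 9)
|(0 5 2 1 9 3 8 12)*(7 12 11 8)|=8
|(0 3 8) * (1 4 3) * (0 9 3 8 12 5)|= 8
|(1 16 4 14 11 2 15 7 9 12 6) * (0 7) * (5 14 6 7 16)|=30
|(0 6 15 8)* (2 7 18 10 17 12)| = 12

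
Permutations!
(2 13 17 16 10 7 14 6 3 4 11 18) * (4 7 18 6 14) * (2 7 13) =(3 13 17 16 10 18 7 4 11 6) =[0, 1, 2, 13, 11, 5, 3, 4, 8, 9, 18, 6, 12, 17, 14, 15, 10, 16, 7]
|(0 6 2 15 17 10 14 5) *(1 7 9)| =|(0 6 2 15 17 10 14 5)(1 7 9)| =24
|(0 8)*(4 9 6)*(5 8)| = 3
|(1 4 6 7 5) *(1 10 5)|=4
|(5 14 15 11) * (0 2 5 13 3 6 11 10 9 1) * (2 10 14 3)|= 12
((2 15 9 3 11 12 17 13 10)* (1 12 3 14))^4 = ((1 12 17 13 10 2 15 9 14)(3 11))^4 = (1 10 14 13 9 17 15 12 2)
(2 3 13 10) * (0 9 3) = [9, 1, 0, 13, 4, 5, 6, 7, 8, 3, 2, 11, 12, 10] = (0 9 3 13 10 2)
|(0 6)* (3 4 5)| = |(0 6)(3 4 5)| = 6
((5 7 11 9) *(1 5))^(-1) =(1 9 11 7 5)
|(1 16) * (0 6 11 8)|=|(0 6 11 8)(1 16)|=4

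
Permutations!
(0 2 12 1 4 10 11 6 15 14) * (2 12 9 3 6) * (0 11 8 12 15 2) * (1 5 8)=[15, 4, 9, 6, 10, 8, 2, 7, 12, 3, 1, 0, 5, 13, 11, 14]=(0 15 14 11)(1 4 10)(2 9 3 6)(5 8 12)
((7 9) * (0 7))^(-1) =((0 7 9))^(-1) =(0 9 7)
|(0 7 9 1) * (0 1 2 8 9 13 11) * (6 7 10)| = 6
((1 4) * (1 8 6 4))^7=((4 8 6))^7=(4 8 6)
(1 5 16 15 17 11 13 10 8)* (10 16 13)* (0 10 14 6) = (0 10 8 1 5 13 16 15 17 11 14 6) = [10, 5, 2, 3, 4, 13, 0, 7, 1, 9, 8, 14, 12, 16, 6, 17, 15, 11]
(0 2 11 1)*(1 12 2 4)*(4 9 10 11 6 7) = [9, 0, 6, 3, 1, 5, 7, 4, 8, 10, 11, 12, 2] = (0 9 10 11 12 2 6 7 4 1)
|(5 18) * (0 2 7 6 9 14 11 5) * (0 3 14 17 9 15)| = 10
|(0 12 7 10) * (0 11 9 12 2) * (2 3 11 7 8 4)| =8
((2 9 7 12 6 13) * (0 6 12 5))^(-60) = (0 2 5 13 7 6 9)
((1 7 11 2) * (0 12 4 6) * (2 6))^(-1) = ((0 12 4 2 1 7 11 6))^(-1) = (0 6 11 7 1 2 4 12)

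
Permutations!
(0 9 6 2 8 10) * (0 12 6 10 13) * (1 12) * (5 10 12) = (0 9 12 6 2 8 13)(1 5 10) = [9, 5, 8, 3, 4, 10, 2, 7, 13, 12, 1, 11, 6, 0]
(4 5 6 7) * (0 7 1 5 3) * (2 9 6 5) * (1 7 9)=(0 9 6 7 4 3)(1 2)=[9, 2, 1, 0, 3, 5, 7, 4, 8, 6]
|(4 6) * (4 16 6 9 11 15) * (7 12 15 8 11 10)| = |(4 9 10 7 12 15)(6 16)(8 11)| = 6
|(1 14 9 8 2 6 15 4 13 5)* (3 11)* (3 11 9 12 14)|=10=|(1 3 9 8 2 6 15 4 13 5)(12 14)|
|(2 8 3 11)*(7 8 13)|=6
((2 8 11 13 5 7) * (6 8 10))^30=((2 10 6 8 11 13 5 7))^30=(2 5 11 6)(7 13 8 10)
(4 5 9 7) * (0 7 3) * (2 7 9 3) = (0 9 2 7 4 5 3) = [9, 1, 7, 0, 5, 3, 6, 4, 8, 2]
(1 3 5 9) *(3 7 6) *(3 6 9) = (1 7 9)(3 5) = [0, 7, 2, 5, 4, 3, 6, 9, 8, 1]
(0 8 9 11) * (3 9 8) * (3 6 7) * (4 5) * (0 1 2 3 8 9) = (0 6 7 8 9 11 1 2 3)(4 5) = [6, 2, 3, 0, 5, 4, 7, 8, 9, 11, 10, 1]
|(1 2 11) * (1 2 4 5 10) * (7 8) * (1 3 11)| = |(1 4 5 10 3 11 2)(7 8)| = 14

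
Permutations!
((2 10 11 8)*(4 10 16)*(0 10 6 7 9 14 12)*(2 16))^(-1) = ((0 10 11 8 16 4 6 7 9 14 12))^(-1) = (0 12 14 9 7 6 4 16 8 11 10)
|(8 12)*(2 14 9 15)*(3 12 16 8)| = 4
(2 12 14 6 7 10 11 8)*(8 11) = (2 12 14 6 7 10 8) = [0, 1, 12, 3, 4, 5, 7, 10, 2, 9, 8, 11, 14, 13, 6]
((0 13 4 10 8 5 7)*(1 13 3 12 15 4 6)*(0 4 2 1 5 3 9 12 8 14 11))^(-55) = ((0 9 12 15 2 1 13 6 5 7 4 10 14 11)(3 8))^(-55) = (0 9 12 15 2 1 13 6 5 7 4 10 14 11)(3 8)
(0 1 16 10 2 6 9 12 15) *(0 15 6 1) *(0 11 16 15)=(0 11 16 10 2 1 15)(6 9 12)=[11, 15, 1, 3, 4, 5, 9, 7, 8, 12, 2, 16, 6, 13, 14, 0, 10]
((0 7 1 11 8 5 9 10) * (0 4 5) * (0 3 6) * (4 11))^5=(0 9 6 5 3 4 8 1 11 7 10)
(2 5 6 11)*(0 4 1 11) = [4, 11, 5, 3, 1, 6, 0, 7, 8, 9, 10, 2] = (0 4 1 11 2 5 6)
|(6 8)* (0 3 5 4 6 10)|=|(0 3 5 4 6 8 10)|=7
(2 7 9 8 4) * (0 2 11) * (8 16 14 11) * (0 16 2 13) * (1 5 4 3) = (0 13)(1 5 4 8 3)(2 7 9)(11 16 14) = [13, 5, 7, 1, 8, 4, 6, 9, 3, 2, 10, 16, 12, 0, 11, 15, 14]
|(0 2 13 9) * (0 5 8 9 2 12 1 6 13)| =6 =|(0 12 1 6 13 2)(5 8 9)|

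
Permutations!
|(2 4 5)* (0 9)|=6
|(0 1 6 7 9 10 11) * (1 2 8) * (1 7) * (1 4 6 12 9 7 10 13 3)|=10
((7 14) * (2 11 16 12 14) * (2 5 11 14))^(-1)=(2 12 16 11 5 7 14)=((2 14 7 5 11 16 12))^(-1)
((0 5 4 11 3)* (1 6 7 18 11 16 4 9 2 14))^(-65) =(0 5 9 2 14 1 6 7 18 11 3)(4 16)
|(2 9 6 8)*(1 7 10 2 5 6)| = 15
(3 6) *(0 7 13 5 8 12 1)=(0 7 13 5 8 12 1)(3 6)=[7, 0, 2, 6, 4, 8, 3, 13, 12, 9, 10, 11, 1, 5]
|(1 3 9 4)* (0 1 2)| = 6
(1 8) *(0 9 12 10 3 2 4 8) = (0 9 12 10 3 2 4 8 1) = [9, 0, 4, 2, 8, 5, 6, 7, 1, 12, 3, 11, 10]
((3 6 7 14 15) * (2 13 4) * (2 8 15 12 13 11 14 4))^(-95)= (3 6 7 4 8 15)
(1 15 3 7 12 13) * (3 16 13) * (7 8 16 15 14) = [0, 14, 2, 8, 4, 5, 6, 12, 16, 9, 10, 11, 3, 1, 7, 15, 13] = (1 14 7 12 3 8 16 13)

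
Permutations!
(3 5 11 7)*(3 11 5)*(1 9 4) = [0, 9, 2, 3, 1, 5, 6, 11, 8, 4, 10, 7] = (1 9 4)(7 11)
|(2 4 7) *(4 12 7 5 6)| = |(2 12 7)(4 5 6)| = 3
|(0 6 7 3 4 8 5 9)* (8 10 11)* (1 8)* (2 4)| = |(0 6 7 3 2 4 10 11 1 8 5 9)| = 12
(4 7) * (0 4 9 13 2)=(0 4 7 9 13 2)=[4, 1, 0, 3, 7, 5, 6, 9, 8, 13, 10, 11, 12, 2]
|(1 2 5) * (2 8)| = |(1 8 2 5)| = 4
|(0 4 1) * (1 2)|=4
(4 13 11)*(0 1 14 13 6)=(0 1 14 13 11 4 6)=[1, 14, 2, 3, 6, 5, 0, 7, 8, 9, 10, 4, 12, 11, 13]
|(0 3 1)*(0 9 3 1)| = 4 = |(0 1 9 3)|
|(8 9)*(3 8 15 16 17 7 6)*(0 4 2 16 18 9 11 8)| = 24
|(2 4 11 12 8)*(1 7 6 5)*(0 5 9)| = |(0 5 1 7 6 9)(2 4 11 12 8)| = 30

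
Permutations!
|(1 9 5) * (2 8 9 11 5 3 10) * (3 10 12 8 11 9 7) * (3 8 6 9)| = |(1 3 12 6 9 10 2 11 5)(7 8)| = 18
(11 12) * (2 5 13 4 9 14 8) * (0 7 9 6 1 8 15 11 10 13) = (0 7 9 14 15 11 12 10 13 4 6 1 8 2 5) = [7, 8, 5, 3, 6, 0, 1, 9, 2, 14, 13, 12, 10, 4, 15, 11]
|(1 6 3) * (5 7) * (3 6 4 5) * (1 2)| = 6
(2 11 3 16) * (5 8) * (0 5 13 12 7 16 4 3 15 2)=(0 5 8 13 12 7 16)(2 11 15)(3 4)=[5, 1, 11, 4, 3, 8, 6, 16, 13, 9, 10, 15, 7, 12, 14, 2, 0]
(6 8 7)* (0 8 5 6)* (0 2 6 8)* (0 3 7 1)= (0 3 7 2 6 5 8 1)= [3, 0, 6, 7, 4, 8, 5, 2, 1]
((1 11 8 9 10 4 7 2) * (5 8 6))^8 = ((1 11 6 5 8 9 10 4 7 2))^8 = (1 7 10 8 6)(2 4 9 5 11)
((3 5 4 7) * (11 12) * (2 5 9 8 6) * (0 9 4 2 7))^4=(12)(0 7 9 3 8 4 6)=((0 9 8 6 7 3 4)(2 5)(11 12))^4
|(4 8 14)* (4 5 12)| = 5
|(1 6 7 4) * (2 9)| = |(1 6 7 4)(2 9)| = 4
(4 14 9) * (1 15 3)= (1 15 3)(4 14 9)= [0, 15, 2, 1, 14, 5, 6, 7, 8, 4, 10, 11, 12, 13, 9, 3]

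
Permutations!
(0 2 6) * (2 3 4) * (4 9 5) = (0 3 9 5 4 2 6) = [3, 1, 6, 9, 2, 4, 0, 7, 8, 5]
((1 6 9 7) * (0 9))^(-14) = (0 9 7 1 6)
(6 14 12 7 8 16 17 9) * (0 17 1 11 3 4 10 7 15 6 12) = (0 17 9 12 15 6 14)(1 11 3 4 10 7 8 16) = [17, 11, 2, 4, 10, 5, 14, 8, 16, 12, 7, 3, 15, 13, 0, 6, 1, 9]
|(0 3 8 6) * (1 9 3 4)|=|(0 4 1 9 3 8 6)|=7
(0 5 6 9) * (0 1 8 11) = (0 5 6 9 1 8 11) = [5, 8, 2, 3, 4, 6, 9, 7, 11, 1, 10, 0]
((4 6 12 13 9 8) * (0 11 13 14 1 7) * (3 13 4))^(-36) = (0 12)(1 4)(6 7)(11 14)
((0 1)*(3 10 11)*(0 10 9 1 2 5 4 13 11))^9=(0 10 1 9 3 11 13 4 5 2)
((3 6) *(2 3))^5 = (2 6 3) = ((2 3 6))^5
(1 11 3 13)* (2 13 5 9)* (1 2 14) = (1 11 3 5 9 14)(2 13) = [0, 11, 13, 5, 4, 9, 6, 7, 8, 14, 10, 3, 12, 2, 1]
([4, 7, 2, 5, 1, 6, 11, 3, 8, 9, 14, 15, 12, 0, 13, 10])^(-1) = (0 13 14 10 15 11 6 5 3 7 1 4)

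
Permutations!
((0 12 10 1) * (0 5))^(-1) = (0 5 1 10 12)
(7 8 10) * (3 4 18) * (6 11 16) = (3 4 18)(6 11 16)(7 8 10) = [0, 1, 2, 4, 18, 5, 11, 8, 10, 9, 7, 16, 12, 13, 14, 15, 6, 17, 3]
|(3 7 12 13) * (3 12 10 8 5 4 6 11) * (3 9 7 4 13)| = |(3 4 6 11 9 7 10 8 5 13 12)| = 11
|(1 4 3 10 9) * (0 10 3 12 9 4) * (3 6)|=|(0 10 4 12 9 1)(3 6)|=6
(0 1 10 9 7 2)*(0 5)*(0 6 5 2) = (0 1 10 9 7)(5 6) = [1, 10, 2, 3, 4, 6, 5, 0, 8, 7, 9]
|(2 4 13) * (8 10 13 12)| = 6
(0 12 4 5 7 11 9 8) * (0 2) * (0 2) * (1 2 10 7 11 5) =(0 12 4 1 2 10 7 5 11 9 8) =[12, 2, 10, 3, 1, 11, 6, 5, 0, 8, 7, 9, 4]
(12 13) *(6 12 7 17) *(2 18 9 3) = (2 18 9 3)(6 12 13 7 17) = [0, 1, 18, 2, 4, 5, 12, 17, 8, 3, 10, 11, 13, 7, 14, 15, 16, 6, 9]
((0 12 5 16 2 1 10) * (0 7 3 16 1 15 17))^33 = ((0 12 5 1 10 7 3 16 2 15 17))^33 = (17)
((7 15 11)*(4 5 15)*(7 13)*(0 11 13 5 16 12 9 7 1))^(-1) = (0 1 13 15 5 11)(4 7 9 12 16)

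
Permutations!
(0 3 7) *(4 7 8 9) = (0 3 8 9 4 7) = [3, 1, 2, 8, 7, 5, 6, 0, 9, 4]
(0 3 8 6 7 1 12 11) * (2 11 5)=(0 3 8 6 7 1 12 5 2 11)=[3, 12, 11, 8, 4, 2, 7, 1, 6, 9, 10, 0, 5]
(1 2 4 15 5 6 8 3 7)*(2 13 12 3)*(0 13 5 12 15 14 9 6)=[13, 5, 4, 7, 14, 0, 8, 1, 2, 6, 10, 11, 3, 15, 9, 12]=(0 13 15 12 3 7 1 5)(2 4 14 9 6 8)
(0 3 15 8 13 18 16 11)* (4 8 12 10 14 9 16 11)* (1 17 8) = [3, 17, 2, 15, 1, 5, 6, 7, 13, 16, 14, 0, 10, 18, 9, 12, 4, 8, 11] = (0 3 15 12 10 14 9 16 4 1 17 8 13 18 11)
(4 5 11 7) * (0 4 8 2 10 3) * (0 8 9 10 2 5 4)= (3 8 5 11 7 9 10)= [0, 1, 2, 8, 4, 11, 6, 9, 5, 10, 3, 7]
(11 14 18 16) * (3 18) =(3 18 16 11 14) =[0, 1, 2, 18, 4, 5, 6, 7, 8, 9, 10, 14, 12, 13, 3, 15, 11, 17, 16]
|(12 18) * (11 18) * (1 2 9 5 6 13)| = 6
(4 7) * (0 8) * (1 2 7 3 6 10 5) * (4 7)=(0 8)(1 2 4 3 6 10 5)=[8, 2, 4, 6, 3, 1, 10, 7, 0, 9, 5]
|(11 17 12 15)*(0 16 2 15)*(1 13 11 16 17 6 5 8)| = 6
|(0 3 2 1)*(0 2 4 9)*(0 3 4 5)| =|(0 4 9 3 5)(1 2)| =10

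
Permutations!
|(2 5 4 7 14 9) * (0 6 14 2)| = 4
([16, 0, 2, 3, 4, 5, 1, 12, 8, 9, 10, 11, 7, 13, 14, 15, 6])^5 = [16, 0, 2, 3, 4, 5, 1, 12, 8, 9, 10, 11, 7, 13, 14, 15, 6]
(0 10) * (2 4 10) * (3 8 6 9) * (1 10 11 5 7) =(0 2 4 11 5 7 1 10)(3 8 6 9) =[2, 10, 4, 8, 11, 7, 9, 1, 6, 3, 0, 5]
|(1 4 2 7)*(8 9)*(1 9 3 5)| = |(1 4 2 7 9 8 3 5)| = 8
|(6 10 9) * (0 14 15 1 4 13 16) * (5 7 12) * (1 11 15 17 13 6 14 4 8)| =|(0 4 6 10 9 14 17 13 16)(1 8)(5 7 12)(11 15)| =18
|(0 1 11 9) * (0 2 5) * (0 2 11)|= |(0 1)(2 5)(9 11)|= 2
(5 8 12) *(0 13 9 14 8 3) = (0 13 9 14 8 12 5 3) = [13, 1, 2, 0, 4, 3, 6, 7, 12, 14, 10, 11, 5, 9, 8]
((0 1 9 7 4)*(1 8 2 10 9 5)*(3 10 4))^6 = ((0 8 2 4)(1 5)(3 10 9 7))^6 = (0 2)(3 9)(4 8)(7 10)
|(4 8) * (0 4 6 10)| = |(0 4 8 6 10)| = 5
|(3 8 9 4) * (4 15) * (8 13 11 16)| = 8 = |(3 13 11 16 8 9 15 4)|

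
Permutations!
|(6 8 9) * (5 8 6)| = 3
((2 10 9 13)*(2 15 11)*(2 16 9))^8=(9 11 13 16 15)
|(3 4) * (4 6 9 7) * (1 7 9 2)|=|(9)(1 7 4 3 6 2)|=6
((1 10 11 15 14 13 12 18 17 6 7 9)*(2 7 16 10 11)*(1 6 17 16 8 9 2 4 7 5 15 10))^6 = (1 5 16 2 18 7 12 4 13 10 14 11 15)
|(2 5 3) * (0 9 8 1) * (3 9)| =|(0 3 2 5 9 8 1)| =7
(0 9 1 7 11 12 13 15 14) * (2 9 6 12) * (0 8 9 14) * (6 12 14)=(0 12 13 15)(1 7 11 2 6 14 8 9)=[12, 7, 6, 3, 4, 5, 14, 11, 9, 1, 10, 2, 13, 15, 8, 0]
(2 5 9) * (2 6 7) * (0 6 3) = (0 6 7 2 5 9 3) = [6, 1, 5, 0, 4, 9, 7, 2, 8, 3]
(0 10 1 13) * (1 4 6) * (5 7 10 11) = (0 11 5 7 10 4 6 1 13) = [11, 13, 2, 3, 6, 7, 1, 10, 8, 9, 4, 5, 12, 0]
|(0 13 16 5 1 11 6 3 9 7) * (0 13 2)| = 18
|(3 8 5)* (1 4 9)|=|(1 4 9)(3 8 5)|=3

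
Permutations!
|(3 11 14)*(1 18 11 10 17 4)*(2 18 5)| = 10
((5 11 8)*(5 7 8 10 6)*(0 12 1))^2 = ((0 12 1)(5 11 10 6)(7 8))^2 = (0 1 12)(5 10)(6 11)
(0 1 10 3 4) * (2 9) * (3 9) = (0 1 10 9 2 3 4) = [1, 10, 3, 4, 0, 5, 6, 7, 8, 2, 9]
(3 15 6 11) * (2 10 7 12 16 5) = [0, 1, 10, 15, 4, 2, 11, 12, 8, 9, 7, 3, 16, 13, 14, 6, 5] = (2 10 7 12 16 5)(3 15 6 11)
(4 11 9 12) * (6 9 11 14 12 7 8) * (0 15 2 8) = (0 15 2 8 6 9 7)(4 14 12) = [15, 1, 8, 3, 14, 5, 9, 0, 6, 7, 10, 11, 4, 13, 12, 2]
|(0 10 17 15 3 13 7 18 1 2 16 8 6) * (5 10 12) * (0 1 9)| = 55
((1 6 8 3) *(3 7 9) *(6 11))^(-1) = ((1 11 6 8 7 9 3))^(-1) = (1 3 9 7 8 6 11)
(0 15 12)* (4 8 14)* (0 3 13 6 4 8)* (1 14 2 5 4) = (0 15 12 3 13 6 1 14 8 2 5 4) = [15, 14, 5, 13, 0, 4, 1, 7, 2, 9, 10, 11, 3, 6, 8, 12]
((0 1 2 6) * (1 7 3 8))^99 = ((0 7 3 8 1 2 6))^99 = (0 7 3 8 1 2 6)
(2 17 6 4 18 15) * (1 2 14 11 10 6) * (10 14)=(1 2 17)(4 18 15 10 6)(11 14)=[0, 2, 17, 3, 18, 5, 4, 7, 8, 9, 6, 14, 12, 13, 11, 10, 16, 1, 15]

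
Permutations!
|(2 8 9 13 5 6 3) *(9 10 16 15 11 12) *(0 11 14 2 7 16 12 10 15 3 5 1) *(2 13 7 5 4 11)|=70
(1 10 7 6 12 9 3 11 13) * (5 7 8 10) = (1 5 7 6 12 9 3 11 13)(8 10) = [0, 5, 2, 11, 4, 7, 12, 6, 10, 3, 8, 13, 9, 1]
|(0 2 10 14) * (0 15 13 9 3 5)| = 9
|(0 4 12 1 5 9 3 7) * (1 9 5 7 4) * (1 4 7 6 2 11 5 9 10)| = 12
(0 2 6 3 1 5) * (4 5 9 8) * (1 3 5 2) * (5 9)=(0 1 5)(2 6 9 8 4)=[1, 5, 6, 3, 2, 0, 9, 7, 4, 8]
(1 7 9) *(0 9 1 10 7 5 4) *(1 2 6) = [9, 5, 6, 3, 0, 4, 1, 2, 8, 10, 7] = (0 9 10 7 2 6 1 5 4)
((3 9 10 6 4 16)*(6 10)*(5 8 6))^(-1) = (3 16 4 6 8 5 9)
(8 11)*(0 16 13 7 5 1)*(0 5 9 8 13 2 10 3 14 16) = (1 5)(2 10 3 14 16)(7 9 8 11 13) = [0, 5, 10, 14, 4, 1, 6, 9, 11, 8, 3, 13, 12, 7, 16, 15, 2]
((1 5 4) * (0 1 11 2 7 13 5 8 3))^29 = (0 1 8 3)(2 11 4 5 13 7)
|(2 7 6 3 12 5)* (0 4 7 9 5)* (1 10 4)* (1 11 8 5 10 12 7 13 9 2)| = |(0 11 8 5 1 12)(3 7 6)(4 13 9 10)| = 12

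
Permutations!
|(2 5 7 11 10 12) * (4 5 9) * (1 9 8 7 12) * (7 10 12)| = |(1 9 4 5 7 11 12 2 8 10)| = 10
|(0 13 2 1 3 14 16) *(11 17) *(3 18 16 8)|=6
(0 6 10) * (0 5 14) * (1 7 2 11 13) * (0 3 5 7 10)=(0 6)(1 10 7 2 11 13)(3 5 14)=[6, 10, 11, 5, 4, 14, 0, 2, 8, 9, 7, 13, 12, 1, 3]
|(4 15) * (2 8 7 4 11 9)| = |(2 8 7 4 15 11 9)| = 7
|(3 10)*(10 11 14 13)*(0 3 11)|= |(0 3)(10 11 14 13)|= 4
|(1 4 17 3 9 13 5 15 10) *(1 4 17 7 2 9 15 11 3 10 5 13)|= |(1 17 10 4 7 2 9)(3 15 5 11)|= 28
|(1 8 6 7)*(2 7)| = |(1 8 6 2 7)| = 5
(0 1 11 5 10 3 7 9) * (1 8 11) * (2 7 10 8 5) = [5, 1, 7, 10, 4, 8, 6, 9, 11, 0, 3, 2] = (0 5 8 11 2 7 9)(3 10)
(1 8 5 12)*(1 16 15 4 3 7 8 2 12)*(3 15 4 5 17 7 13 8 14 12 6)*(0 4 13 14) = [4, 2, 6, 14, 15, 1, 3, 0, 17, 9, 10, 11, 16, 8, 12, 5, 13, 7] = (0 4 15 5 1 2 6 3 14 12 16 13 8 17 7)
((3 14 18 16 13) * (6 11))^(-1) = ((3 14 18 16 13)(6 11))^(-1) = (3 13 16 18 14)(6 11)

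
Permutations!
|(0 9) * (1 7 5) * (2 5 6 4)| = |(0 9)(1 7 6 4 2 5)| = 6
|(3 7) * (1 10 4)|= 6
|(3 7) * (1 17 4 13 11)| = 10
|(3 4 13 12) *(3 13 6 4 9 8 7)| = 4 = |(3 9 8 7)(4 6)(12 13)|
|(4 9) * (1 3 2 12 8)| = 10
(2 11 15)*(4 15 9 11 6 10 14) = (2 6 10 14 4 15)(9 11) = [0, 1, 6, 3, 15, 5, 10, 7, 8, 11, 14, 9, 12, 13, 4, 2]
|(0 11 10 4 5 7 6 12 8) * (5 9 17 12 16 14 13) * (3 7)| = |(0 11 10 4 9 17 12 8)(3 7 6 16 14 13 5)| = 56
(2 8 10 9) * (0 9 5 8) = (0 9 2)(5 8 10) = [9, 1, 0, 3, 4, 8, 6, 7, 10, 2, 5]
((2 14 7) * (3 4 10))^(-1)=(2 7 14)(3 10 4)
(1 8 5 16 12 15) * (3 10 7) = (1 8 5 16 12 15)(3 10 7) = [0, 8, 2, 10, 4, 16, 6, 3, 5, 9, 7, 11, 15, 13, 14, 1, 12]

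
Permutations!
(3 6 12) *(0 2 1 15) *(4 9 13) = (0 2 1 15)(3 6 12)(4 9 13) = [2, 15, 1, 6, 9, 5, 12, 7, 8, 13, 10, 11, 3, 4, 14, 0]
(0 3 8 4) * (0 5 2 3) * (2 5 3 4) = (2 4 3 8) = [0, 1, 4, 8, 3, 5, 6, 7, 2]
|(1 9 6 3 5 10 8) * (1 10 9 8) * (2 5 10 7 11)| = 10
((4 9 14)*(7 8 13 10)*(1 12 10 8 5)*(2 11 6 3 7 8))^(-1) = (1 5 7 3 6 11 2 13 8 10 12)(4 14 9)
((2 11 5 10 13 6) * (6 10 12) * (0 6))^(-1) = ((0 6 2 11 5 12)(10 13))^(-1) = (0 12 5 11 2 6)(10 13)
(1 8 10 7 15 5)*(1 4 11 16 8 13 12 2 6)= (1 13 12 2 6)(4 11 16 8 10 7 15 5)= [0, 13, 6, 3, 11, 4, 1, 15, 10, 9, 7, 16, 2, 12, 14, 5, 8]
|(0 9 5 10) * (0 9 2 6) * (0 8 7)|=|(0 2 6 8 7)(5 10 9)|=15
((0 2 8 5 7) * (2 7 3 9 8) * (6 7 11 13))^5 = ((0 11 13 6 7)(3 9 8 5))^5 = (13)(3 9 8 5)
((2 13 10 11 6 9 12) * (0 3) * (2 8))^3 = (0 3)(2 11 12 13 6 8 10 9)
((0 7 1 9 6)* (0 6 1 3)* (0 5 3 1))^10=((0 7 1 9)(3 5))^10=(0 1)(7 9)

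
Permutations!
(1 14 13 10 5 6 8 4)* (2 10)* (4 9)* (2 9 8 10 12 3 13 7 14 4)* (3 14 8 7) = (1 4)(2 12 14 3 13 9)(5 6 10)(7 8) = [0, 4, 12, 13, 1, 6, 10, 8, 7, 2, 5, 11, 14, 9, 3]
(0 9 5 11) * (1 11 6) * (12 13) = (0 9 5 6 1 11)(12 13) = [9, 11, 2, 3, 4, 6, 1, 7, 8, 5, 10, 0, 13, 12]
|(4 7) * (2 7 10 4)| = |(2 7)(4 10)| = 2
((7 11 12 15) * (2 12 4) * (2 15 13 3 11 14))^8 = (2 14 7 15 4 11 3 13 12)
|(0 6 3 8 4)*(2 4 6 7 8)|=|(0 7 8 6 3 2 4)|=7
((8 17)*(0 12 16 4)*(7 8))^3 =((0 12 16 4)(7 8 17))^3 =(17)(0 4 16 12)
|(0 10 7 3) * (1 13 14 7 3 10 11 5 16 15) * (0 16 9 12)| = |(0 11 5 9 12)(1 13 14 7 10 3 16 15)| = 40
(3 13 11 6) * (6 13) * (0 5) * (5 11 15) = (0 11 13 15 5)(3 6) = [11, 1, 2, 6, 4, 0, 3, 7, 8, 9, 10, 13, 12, 15, 14, 5]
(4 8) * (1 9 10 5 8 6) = (1 9 10 5 8 4 6) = [0, 9, 2, 3, 6, 8, 1, 7, 4, 10, 5]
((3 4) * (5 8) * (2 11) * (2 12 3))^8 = ((2 11 12 3 4)(5 8))^8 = (2 3 11 4 12)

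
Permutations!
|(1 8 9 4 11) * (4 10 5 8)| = 12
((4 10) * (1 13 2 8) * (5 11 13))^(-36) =((1 5 11 13 2 8)(4 10))^(-36) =(13)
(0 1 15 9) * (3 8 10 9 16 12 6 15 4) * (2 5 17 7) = [1, 4, 5, 8, 3, 17, 15, 2, 10, 0, 9, 11, 6, 13, 14, 16, 12, 7] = (0 1 4 3 8 10 9)(2 5 17 7)(6 15 16 12)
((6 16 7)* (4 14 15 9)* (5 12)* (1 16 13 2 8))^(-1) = ((1 16 7 6 13 2 8)(4 14 15 9)(5 12))^(-1) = (1 8 2 13 6 7 16)(4 9 15 14)(5 12)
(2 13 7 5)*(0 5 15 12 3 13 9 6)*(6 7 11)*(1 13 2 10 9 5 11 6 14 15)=[11, 13, 5, 2, 4, 10, 0, 1, 8, 7, 9, 14, 3, 6, 15, 12]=(0 11 14 15 12 3 2 5 10 9 7 1 13 6)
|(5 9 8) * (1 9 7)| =5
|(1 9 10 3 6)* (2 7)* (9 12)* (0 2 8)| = |(0 2 7 8)(1 12 9 10 3 6)| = 12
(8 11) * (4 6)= (4 6)(8 11)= [0, 1, 2, 3, 6, 5, 4, 7, 11, 9, 10, 8]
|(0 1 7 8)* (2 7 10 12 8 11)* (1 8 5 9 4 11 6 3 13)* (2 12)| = |(0 8)(1 10 2 7 6 3 13)(4 11 12 5 9)| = 70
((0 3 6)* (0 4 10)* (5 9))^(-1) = (0 10 4 6 3)(5 9) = ((0 3 6 4 10)(5 9))^(-1)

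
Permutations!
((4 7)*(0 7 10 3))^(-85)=((0 7 4 10 3))^(-85)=(10)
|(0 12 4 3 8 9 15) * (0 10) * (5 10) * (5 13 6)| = 11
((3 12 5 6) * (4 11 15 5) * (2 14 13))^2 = (2 13 14)(3 4 15 6 12 11 5)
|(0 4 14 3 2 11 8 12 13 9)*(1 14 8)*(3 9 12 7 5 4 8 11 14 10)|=12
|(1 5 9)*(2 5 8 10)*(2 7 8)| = 12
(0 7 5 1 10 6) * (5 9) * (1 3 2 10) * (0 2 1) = (0 7 9 5 3 1)(2 10 6) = [7, 0, 10, 1, 4, 3, 2, 9, 8, 5, 6]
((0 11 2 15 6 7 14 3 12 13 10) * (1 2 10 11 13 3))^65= (0 13 11 10)(1 14 7 6 15 2)(3 12)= ((0 13 11 10)(1 2 15 6 7 14)(3 12))^65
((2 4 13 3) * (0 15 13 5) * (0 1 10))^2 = ((0 15 13 3 2 4 5 1 10))^2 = (0 13 2 5 10 15 3 4 1)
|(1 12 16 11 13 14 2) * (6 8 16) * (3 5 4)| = 9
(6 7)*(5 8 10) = (5 8 10)(6 7) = [0, 1, 2, 3, 4, 8, 7, 6, 10, 9, 5]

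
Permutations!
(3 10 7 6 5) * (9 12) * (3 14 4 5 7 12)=(3 10 12 9)(4 5 14)(6 7)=[0, 1, 2, 10, 5, 14, 7, 6, 8, 3, 12, 11, 9, 13, 4]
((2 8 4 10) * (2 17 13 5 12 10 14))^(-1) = (2 14 4 8)(5 13 17 10 12) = ((2 8 4 14)(5 12 10 17 13))^(-1)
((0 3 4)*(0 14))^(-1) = ((0 3 4 14))^(-1) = (0 14 4 3)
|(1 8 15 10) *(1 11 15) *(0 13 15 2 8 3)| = 9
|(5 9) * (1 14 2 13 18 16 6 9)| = 9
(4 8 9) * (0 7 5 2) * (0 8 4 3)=[7, 1, 8, 0, 4, 2, 6, 5, 9, 3]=(0 7 5 2 8 9 3)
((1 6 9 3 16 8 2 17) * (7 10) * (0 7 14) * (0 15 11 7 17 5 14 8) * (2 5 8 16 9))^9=(0 11 8 17 7 5 1 10 14 6 16 15 2)(3 9)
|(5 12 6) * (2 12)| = 4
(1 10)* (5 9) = (1 10)(5 9) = [0, 10, 2, 3, 4, 9, 6, 7, 8, 5, 1]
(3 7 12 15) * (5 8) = (3 7 12 15)(5 8) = [0, 1, 2, 7, 4, 8, 6, 12, 5, 9, 10, 11, 15, 13, 14, 3]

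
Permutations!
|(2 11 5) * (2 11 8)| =|(2 8)(5 11)| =2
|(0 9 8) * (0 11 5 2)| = |(0 9 8 11 5 2)| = 6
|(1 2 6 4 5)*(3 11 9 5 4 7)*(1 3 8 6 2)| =12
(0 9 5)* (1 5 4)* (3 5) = (0 9 4 1 3 5) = [9, 3, 2, 5, 1, 0, 6, 7, 8, 4]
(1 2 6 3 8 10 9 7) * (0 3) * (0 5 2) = (0 3 8 10 9 7 1)(2 6 5) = [3, 0, 6, 8, 4, 2, 5, 1, 10, 7, 9]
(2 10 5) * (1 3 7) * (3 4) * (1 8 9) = (1 4 3 7 8 9)(2 10 5) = [0, 4, 10, 7, 3, 2, 6, 8, 9, 1, 5]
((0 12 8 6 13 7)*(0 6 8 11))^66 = (13)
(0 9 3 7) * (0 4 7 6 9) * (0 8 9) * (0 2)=(0 8 9 3 6 2)(4 7)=[8, 1, 0, 6, 7, 5, 2, 4, 9, 3]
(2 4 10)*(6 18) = (2 4 10)(6 18) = [0, 1, 4, 3, 10, 5, 18, 7, 8, 9, 2, 11, 12, 13, 14, 15, 16, 17, 6]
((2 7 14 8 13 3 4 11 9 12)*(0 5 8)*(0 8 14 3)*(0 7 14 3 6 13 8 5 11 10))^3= (0 12 5 10 9 14 4 11 2 3)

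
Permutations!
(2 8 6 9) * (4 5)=(2 8 6 9)(4 5)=[0, 1, 8, 3, 5, 4, 9, 7, 6, 2]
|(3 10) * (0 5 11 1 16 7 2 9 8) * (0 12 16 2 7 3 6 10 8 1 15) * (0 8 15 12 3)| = 30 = |(0 5 11 12 16)(1 2 9)(3 15 8)(6 10)|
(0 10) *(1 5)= (0 10)(1 5)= [10, 5, 2, 3, 4, 1, 6, 7, 8, 9, 0]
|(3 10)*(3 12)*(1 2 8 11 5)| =15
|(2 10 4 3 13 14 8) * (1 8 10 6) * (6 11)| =5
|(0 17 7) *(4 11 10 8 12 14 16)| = 21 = |(0 17 7)(4 11 10 8 12 14 16)|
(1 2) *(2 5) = [0, 5, 1, 3, 4, 2] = (1 5 2)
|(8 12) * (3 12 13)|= |(3 12 8 13)|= 4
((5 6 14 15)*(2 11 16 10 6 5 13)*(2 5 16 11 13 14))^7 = ((2 13 5 16 10 6)(14 15))^7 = (2 13 5 16 10 6)(14 15)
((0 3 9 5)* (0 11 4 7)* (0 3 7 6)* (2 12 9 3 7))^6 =((0 2 12 9 5 11 4 6))^6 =(0 4 5 12)(2 6 11 9)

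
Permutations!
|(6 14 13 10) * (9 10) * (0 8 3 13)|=|(0 8 3 13 9 10 6 14)|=8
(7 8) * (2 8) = (2 8 7) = [0, 1, 8, 3, 4, 5, 6, 2, 7]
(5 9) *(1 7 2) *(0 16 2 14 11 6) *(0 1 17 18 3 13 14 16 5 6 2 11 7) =(0 5 9 6 1)(2 17 18 3 13 14 7 16 11) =[5, 0, 17, 13, 4, 9, 1, 16, 8, 6, 10, 2, 12, 14, 7, 15, 11, 18, 3]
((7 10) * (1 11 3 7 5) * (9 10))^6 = (1 5 10 9 7 3 11)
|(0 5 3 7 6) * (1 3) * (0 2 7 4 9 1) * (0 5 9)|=15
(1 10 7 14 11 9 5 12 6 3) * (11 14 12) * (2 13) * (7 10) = (14)(1 7 12 6 3)(2 13)(5 11 9) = [0, 7, 13, 1, 4, 11, 3, 12, 8, 5, 10, 9, 6, 2, 14]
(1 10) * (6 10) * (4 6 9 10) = [0, 9, 2, 3, 6, 5, 4, 7, 8, 10, 1] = (1 9 10)(4 6)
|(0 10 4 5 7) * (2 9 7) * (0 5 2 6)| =|(0 10 4 2 9 7 5 6)| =8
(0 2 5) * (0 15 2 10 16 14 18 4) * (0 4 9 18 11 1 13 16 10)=(1 13 16 14 11)(2 5 15)(9 18)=[0, 13, 5, 3, 4, 15, 6, 7, 8, 18, 10, 1, 12, 16, 11, 2, 14, 17, 9]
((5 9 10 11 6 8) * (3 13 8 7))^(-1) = (3 7 6 11 10 9 5 8 13)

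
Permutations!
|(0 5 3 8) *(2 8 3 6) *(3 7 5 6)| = |(0 6 2 8)(3 7 5)| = 12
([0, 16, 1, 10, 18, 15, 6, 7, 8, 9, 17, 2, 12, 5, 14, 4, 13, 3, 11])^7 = (1 11 4 5 16 2 18 15 13)(3 10 17)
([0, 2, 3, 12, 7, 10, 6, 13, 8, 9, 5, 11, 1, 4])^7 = [0, 12, 1, 2, 7, 10, 6, 13, 8, 9, 5, 11, 3, 4]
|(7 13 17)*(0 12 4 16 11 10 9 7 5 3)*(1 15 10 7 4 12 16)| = 40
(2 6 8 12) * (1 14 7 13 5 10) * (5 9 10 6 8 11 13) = (1 14 7 5 6 11 13 9 10)(2 8 12) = [0, 14, 8, 3, 4, 6, 11, 5, 12, 10, 1, 13, 2, 9, 7]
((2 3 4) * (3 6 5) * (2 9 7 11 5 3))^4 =((2 6 3 4 9 7 11 5))^4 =(2 9)(3 11)(4 5)(6 7)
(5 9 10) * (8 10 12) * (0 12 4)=(0 12 8 10 5 9 4)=[12, 1, 2, 3, 0, 9, 6, 7, 10, 4, 5, 11, 8]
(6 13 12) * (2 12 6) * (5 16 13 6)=(2 12)(5 16 13)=[0, 1, 12, 3, 4, 16, 6, 7, 8, 9, 10, 11, 2, 5, 14, 15, 13]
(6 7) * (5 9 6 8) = [0, 1, 2, 3, 4, 9, 7, 8, 5, 6] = (5 9 6 7 8)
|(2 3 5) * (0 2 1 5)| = |(0 2 3)(1 5)| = 6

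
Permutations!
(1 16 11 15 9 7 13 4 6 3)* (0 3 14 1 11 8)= [3, 16, 2, 11, 6, 5, 14, 13, 0, 7, 10, 15, 12, 4, 1, 9, 8]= (0 3 11 15 9 7 13 4 6 14 1 16 8)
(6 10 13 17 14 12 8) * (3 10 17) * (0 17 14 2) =(0 17 2)(3 10 13)(6 14 12 8) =[17, 1, 0, 10, 4, 5, 14, 7, 6, 9, 13, 11, 8, 3, 12, 15, 16, 2]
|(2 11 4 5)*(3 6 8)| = 12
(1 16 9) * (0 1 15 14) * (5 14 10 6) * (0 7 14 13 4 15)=(0 1 16 9)(4 15 10 6 5 13)(7 14)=[1, 16, 2, 3, 15, 13, 5, 14, 8, 0, 6, 11, 12, 4, 7, 10, 9]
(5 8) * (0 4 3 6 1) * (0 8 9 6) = (0 4 3)(1 8 5 9 6) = [4, 8, 2, 0, 3, 9, 1, 7, 5, 6]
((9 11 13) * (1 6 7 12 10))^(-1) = ((1 6 7 12 10)(9 11 13))^(-1) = (1 10 12 7 6)(9 13 11)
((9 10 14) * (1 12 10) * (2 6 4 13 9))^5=((1 12 10 14 2 6 4 13 9))^5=(1 6 12 4 10 13 14 9 2)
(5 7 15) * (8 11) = [0, 1, 2, 3, 4, 7, 6, 15, 11, 9, 10, 8, 12, 13, 14, 5] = (5 7 15)(8 11)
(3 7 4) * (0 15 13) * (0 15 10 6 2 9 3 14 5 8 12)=[10, 1, 9, 7, 14, 8, 2, 4, 12, 3, 6, 11, 0, 15, 5, 13]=(0 10 6 2 9 3 7 4 14 5 8 12)(13 15)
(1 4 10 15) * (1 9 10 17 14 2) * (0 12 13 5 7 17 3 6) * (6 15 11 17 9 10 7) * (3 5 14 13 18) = [12, 4, 1, 15, 5, 6, 0, 9, 8, 7, 11, 17, 18, 14, 2, 10, 16, 13, 3] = (0 12 18 3 15 10 11 17 13 14 2 1 4 5 6)(7 9)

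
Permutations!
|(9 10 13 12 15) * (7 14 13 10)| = |(7 14 13 12 15 9)| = 6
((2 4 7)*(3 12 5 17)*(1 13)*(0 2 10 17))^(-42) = (0 7 3)(2 10 12)(4 17 5)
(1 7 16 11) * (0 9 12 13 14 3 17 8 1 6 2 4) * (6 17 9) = (0 6 2 4)(1 7 16 11 17 8)(3 9 12 13 14) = [6, 7, 4, 9, 0, 5, 2, 16, 1, 12, 10, 17, 13, 14, 3, 15, 11, 8]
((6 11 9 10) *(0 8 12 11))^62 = (0 6 10 9 11 12 8)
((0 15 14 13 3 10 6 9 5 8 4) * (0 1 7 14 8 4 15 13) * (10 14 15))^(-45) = (15)(0 14 3 13)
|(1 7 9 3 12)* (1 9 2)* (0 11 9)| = 15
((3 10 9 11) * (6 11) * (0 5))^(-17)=((0 5)(3 10 9 6 11))^(-17)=(0 5)(3 6 10 11 9)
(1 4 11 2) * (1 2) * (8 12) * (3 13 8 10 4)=(1 3 13 8 12 10 4 11)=[0, 3, 2, 13, 11, 5, 6, 7, 12, 9, 4, 1, 10, 8]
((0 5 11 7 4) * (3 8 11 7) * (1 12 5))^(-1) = (0 4 7 5 12 1)(3 11 8)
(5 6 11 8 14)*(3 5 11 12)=(3 5 6 12)(8 14 11)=[0, 1, 2, 5, 4, 6, 12, 7, 14, 9, 10, 8, 3, 13, 11]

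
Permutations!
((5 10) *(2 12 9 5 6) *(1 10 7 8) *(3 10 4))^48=(1 6 5 4 2 7 3 12 8 10 9)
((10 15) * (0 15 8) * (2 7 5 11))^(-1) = (0 8 10 15)(2 11 5 7)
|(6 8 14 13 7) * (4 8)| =6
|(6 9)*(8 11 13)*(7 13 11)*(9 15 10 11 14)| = 6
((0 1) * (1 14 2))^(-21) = (0 1 2 14)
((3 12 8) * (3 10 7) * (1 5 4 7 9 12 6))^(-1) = ((1 5 4 7 3 6)(8 10 9 12))^(-1) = (1 6 3 7 4 5)(8 12 9 10)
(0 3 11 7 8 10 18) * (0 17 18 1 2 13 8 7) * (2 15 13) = (0 3 11)(1 15 13 8 10)(17 18) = [3, 15, 2, 11, 4, 5, 6, 7, 10, 9, 1, 0, 12, 8, 14, 13, 16, 18, 17]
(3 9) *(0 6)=(0 6)(3 9)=[6, 1, 2, 9, 4, 5, 0, 7, 8, 3]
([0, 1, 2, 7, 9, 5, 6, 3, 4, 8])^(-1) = (3 7)(4 8 9)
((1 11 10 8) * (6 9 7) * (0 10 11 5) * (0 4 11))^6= (0 11 4 5 1 8 10)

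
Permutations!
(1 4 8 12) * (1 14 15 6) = (1 4 8 12 14 15 6) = [0, 4, 2, 3, 8, 5, 1, 7, 12, 9, 10, 11, 14, 13, 15, 6]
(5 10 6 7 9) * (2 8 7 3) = [0, 1, 8, 2, 4, 10, 3, 9, 7, 5, 6] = (2 8 7 9 5 10 6 3)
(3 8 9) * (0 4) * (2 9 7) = (0 4)(2 9 3 8 7) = [4, 1, 9, 8, 0, 5, 6, 2, 7, 3]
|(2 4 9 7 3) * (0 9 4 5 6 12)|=8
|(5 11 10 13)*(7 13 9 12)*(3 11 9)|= 15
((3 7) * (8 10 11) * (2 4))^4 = ((2 4)(3 7)(8 10 11))^4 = (8 10 11)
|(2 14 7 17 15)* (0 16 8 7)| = |(0 16 8 7 17 15 2 14)| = 8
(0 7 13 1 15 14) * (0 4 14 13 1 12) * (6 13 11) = (0 7 1 15 11 6 13 12)(4 14) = [7, 15, 2, 3, 14, 5, 13, 1, 8, 9, 10, 6, 0, 12, 4, 11]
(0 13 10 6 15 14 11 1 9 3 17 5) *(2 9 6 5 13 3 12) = (0 3 17 13 10 5)(1 6 15 14 11)(2 9 12) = [3, 6, 9, 17, 4, 0, 15, 7, 8, 12, 5, 1, 2, 10, 11, 14, 16, 13]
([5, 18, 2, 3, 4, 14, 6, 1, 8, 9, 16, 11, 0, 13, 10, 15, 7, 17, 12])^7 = [18, 16, 2, 3, 4, 12, 6, 10, 8, 9, 5, 11, 1, 13, 0, 15, 14, 17, 7]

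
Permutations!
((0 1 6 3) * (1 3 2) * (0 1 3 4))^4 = (6)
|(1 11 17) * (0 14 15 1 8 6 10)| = 9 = |(0 14 15 1 11 17 8 6 10)|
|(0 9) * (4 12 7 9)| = |(0 4 12 7 9)| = 5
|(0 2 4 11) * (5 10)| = |(0 2 4 11)(5 10)| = 4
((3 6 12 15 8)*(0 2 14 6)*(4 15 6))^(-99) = ((0 2 14 4 15 8 3)(6 12))^(-99) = (0 3 8 15 4 14 2)(6 12)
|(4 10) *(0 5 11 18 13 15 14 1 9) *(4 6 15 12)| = 13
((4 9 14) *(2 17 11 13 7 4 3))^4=(2 7 3 13 14 11 9 17 4)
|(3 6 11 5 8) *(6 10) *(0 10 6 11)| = |(0 10 11 5 8 3 6)| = 7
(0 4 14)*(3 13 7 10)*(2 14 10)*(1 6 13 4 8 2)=(0 8 2 14)(1 6 13 7)(3 4 10)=[8, 6, 14, 4, 10, 5, 13, 1, 2, 9, 3, 11, 12, 7, 0]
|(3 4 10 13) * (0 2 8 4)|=|(0 2 8 4 10 13 3)|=7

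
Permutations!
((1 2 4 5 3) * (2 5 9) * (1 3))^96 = (9)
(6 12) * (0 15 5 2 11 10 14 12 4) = (0 15 5 2 11 10 14 12 6 4) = [15, 1, 11, 3, 0, 2, 4, 7, 8, 9, 14, 10, 6, 13, 12, 5]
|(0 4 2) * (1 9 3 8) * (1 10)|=|(0 4 2)(1 9 3 8 10)|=15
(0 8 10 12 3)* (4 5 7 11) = (0 8 10 12 3)(4 5 7 11) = [8, 1, 2, 0, 5, 7, 6, 11, 10, 9, 12, 4, 3]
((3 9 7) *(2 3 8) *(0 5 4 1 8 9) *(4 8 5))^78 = (9)(0 4 1 5 8 2 3)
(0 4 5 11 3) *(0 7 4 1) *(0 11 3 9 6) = [1, 11, 2, 7, 5, 3, 0, 4, 8, 6, 10, 9] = (0 1 11 9 6)(3 7 4 5)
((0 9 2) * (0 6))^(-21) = (0 6 2 9)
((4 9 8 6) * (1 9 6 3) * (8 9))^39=((9)(1 8 3)(4 6))^39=(9)(4 6)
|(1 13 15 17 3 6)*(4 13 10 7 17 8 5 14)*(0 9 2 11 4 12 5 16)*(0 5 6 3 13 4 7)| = 16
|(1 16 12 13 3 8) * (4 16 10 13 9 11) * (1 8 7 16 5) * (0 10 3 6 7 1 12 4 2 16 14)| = 42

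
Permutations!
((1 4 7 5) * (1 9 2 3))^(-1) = ((1 4 7 5 9 2 3))^(-1) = (1 3 2 9 5 7 4)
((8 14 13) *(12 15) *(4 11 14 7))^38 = ((4 11 14 13 8 7)(12 15))^38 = (15)(4 14 8)(7 11 13)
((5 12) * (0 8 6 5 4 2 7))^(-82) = ((0 8 6 5 12 4 2 7))^(-82) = (0 2 12 6)(4 5 8 7)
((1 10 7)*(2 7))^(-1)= ((1 10 2 7))^(-1)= (1 7 2 10)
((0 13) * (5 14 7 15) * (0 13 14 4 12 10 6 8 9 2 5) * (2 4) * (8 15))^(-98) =((0 14 7 8 9 4 12 10 6 15)(2 5))^(-98) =(0 7 9 12 6)(4 10 15 14 8)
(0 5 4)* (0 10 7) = [5, 1, 2, 3, 10, 4, 6, 0, 8, 9, 7] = (0 5 4 10 7)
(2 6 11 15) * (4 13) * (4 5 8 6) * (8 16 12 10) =(2 4 13 5 16 12 10 8 6 11 15) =[0, 1, 4, 3, 13, 16, 11, 7, 6, 9, 8, 15, 10, 5, 14, 2, 12]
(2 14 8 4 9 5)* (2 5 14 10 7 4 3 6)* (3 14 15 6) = (2 10 7 4 9 15 6)(8 14) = [0, 1, 10, 3, 9, 5, 2, 4, 14, 15, 7, 11, 12, 13, 8, 6]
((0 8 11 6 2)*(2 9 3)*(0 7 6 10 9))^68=((0 8 11 10 9 3 2 7 6))^68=(0 3 8 2 11 7 10 6 9)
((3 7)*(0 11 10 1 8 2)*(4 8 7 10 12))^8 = ((0 11 12 4 8 2)(1 7 3 10))^8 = (0 12 8)(2 11 4)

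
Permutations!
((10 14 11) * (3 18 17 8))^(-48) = ((3 18 17 8)(10 14 11))^(-48) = (18)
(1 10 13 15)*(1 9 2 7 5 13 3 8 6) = (1 10 3 8 6)(2 7 5 13 15 9) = [0, 10, 7, 8, 4, 13, 1, 5, 6, 2, 3, 11, 12, 15, 14, 9]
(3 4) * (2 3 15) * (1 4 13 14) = (1 4 15 2 3 13 14) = [0, 4, 3, 13, 15, 5, 6, 7, 8, 9, 10, 11, 12, 14, 1, 2]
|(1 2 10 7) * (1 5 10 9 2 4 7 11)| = |(1 4 7 5 10 11)(2 9)| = 6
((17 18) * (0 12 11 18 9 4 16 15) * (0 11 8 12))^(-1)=(4 9 17 18 11 15 16)(8 12)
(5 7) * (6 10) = (5 7)(6 10) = [0, 1, 2, 3, 4, 7, 10, 5, 8, 9, 6]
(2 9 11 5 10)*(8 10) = [0, 1, 9, 3, 4, 8, 6, 7, 10, 11, 2, 5] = (2 9 11 5 8 10)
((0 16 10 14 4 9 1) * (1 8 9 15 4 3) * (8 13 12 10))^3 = (0 9 10 1 8 12 3 16 13 14)(4 15)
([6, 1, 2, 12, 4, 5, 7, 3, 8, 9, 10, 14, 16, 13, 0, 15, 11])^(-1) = (0 14 11 16 12 3 7 6)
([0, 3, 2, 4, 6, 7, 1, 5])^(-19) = (1 3 4 6)(5 7)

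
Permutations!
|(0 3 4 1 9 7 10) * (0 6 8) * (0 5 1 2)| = |(0 3 4 2)(1 9 7 10 6 8 5)| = 28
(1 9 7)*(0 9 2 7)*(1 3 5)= (0 9)(1 2 7 3 5)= [9, 2, 7, 5, 4, 1, 6, 3, 8, 0]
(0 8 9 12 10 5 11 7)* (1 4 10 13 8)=[1, 4, 2, 3, 10, 11, 6, 0, 9, 12, 5, 7, 13, 8]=(0 1 4 10 5 11 7)(8 9 12 13)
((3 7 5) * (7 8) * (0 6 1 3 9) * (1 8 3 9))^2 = ((0 6 8 7 5 1 9))^2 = (0 8 5 9 6 7 1)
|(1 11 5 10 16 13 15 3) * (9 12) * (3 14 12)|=11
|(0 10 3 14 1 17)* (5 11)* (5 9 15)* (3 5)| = |(0 10 5 11 9 15 3 14 1 17)| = 10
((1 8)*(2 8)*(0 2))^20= (8)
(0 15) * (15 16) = (0 16 15) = [16, 1, 2, 3, 4, 5, 6, 7, 8, 9, 10, 11, 12, 13, 14, 0, 15]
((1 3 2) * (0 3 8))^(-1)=(0 8 1 2 3)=((0 3 2 1 8))^(-1)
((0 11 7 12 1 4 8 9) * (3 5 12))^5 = (0 12)(1 11)(3 8)(4 7)(5 9)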